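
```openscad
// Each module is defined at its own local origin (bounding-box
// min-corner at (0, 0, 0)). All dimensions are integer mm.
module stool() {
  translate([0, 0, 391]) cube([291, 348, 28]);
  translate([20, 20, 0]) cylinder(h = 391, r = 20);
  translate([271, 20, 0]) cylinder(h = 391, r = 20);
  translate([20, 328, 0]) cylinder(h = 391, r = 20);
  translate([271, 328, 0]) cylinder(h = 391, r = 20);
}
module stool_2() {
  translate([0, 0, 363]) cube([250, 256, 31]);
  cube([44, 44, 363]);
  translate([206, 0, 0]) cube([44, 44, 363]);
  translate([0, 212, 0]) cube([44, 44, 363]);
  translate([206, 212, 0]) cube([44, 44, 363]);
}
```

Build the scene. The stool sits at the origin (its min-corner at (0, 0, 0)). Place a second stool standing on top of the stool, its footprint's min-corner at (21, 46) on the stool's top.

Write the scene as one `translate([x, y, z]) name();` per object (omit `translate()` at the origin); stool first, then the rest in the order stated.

stool();
translate([21, 46, 419]) stool_2();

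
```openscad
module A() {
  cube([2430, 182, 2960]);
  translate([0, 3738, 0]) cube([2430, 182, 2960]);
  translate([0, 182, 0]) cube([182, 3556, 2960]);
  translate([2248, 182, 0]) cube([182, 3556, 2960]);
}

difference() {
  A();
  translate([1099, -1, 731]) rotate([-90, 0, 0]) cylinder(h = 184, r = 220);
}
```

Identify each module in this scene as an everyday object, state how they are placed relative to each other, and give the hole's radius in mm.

The subtracted cylinder has r = 220 mm.

A is a house frame. The house frame has a circular hole through its front wall. The hole's radius is 220 mm.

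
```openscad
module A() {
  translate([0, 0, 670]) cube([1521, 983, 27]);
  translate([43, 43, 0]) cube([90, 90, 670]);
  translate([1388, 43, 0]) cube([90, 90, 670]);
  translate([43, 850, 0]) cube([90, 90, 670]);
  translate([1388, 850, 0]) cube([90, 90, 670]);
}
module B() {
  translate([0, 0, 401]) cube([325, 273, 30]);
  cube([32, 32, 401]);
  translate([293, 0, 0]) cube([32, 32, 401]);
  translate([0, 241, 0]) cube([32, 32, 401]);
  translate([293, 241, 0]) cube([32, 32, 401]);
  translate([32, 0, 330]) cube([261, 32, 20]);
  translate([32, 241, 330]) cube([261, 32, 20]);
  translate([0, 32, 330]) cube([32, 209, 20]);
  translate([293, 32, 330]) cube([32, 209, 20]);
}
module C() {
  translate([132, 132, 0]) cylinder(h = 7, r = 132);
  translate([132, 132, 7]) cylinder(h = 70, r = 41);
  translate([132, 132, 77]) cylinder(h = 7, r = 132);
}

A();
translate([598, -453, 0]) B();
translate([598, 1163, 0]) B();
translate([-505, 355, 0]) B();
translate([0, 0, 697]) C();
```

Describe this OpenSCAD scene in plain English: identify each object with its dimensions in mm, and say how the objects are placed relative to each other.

A is a table with a 1521×983 mm rectangular top, 27 mm thick, top surface at z = 697 mm, supported by four 90×90 mm square legs, each inset 43 mm from the nearest pair of top edges, running from the floor.

B is a four-legged stool. The seat is a 325×273×30 mm slab whose top surface is at z = 431 mm; four square legs, each 32×32 mm in cross-section, run from the floor (z = 0) to the underside of the seat, each flush with a corner of the seat. Four stretchers, 32 mm wide and 20 mm tall, connect adjacent legs with their undersides at z = 330 mm, each running between the inner faces of the legs it joins and aligned with the legs' outer faces on the other axis.

C is a spool: two coaxial disc flanges of radius 132 mm and thickness 7 mm, joined by a core cylinder of radius 41 mm and height 70 mm. The lower flange rests on z = 0 and the three cylinders share a vertical axis.

Three stools sit around the table at the −y, +y, −x sides. The spool is on top of the table.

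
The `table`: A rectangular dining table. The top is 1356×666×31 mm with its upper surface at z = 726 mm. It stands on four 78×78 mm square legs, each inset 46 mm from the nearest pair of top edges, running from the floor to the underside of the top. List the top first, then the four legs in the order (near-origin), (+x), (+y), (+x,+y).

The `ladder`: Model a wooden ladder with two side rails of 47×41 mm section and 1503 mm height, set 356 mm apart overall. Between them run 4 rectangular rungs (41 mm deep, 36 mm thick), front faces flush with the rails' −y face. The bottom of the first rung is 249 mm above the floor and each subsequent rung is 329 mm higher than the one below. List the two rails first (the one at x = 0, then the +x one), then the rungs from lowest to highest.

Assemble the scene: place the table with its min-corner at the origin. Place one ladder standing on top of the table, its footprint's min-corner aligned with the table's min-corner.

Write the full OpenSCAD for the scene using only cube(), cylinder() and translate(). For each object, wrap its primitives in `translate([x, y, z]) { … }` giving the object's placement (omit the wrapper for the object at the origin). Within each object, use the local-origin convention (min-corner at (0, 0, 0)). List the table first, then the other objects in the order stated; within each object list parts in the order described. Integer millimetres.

translate([0, 0, 695]) cube([1356, 666, 31]);
translate([46, 46, 0]) cube([78, 78, 695]);
translate([1232, 46, 0]) cube([78, 78, 695]);
translate([46, 542, 0]) cube([78, 78, 695]);
translate([1232, 542, 0]) cube([78, 78, 695]);
translate([0, 0, 726]) {
  cube([47, 41, 1503]);
  translate([309, 0, 0]) cube([47, 41, 1503]);
  translate([47, 0, 249]) cube([262, 41, 36]);
  translate([47, 0, 578]) cube([262, 41, 36]);
  translate([47, 0, 907]) cube([262, 41, 36]);
  translate([47, 0, 1236]) cube([262, 41, 36]);
}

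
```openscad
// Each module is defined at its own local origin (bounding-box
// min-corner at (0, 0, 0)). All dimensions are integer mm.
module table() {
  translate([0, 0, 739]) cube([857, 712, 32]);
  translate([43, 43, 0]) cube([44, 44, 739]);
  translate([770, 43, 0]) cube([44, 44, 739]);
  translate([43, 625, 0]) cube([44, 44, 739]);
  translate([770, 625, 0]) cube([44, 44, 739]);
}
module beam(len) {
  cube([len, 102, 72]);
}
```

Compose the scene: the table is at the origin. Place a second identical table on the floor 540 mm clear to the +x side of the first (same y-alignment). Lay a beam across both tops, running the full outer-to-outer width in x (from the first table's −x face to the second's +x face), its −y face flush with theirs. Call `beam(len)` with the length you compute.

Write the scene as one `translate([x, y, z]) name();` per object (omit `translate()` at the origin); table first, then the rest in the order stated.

table();
translate([1397, 0, 0]) table();
translate([0, 0, 771]) beam(2254);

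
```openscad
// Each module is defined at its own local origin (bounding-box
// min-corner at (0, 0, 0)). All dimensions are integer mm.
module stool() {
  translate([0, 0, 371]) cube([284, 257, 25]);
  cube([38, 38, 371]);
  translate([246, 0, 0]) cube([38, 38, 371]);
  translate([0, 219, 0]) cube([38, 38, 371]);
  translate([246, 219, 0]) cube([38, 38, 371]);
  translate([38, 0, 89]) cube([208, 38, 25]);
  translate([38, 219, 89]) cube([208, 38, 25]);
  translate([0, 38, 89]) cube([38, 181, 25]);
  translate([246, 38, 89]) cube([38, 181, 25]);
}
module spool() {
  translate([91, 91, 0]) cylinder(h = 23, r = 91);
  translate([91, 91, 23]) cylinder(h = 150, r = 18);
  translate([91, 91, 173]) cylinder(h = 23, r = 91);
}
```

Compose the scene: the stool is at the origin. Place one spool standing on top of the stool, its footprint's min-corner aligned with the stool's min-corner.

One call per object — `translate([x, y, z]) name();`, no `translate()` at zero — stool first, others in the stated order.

stool();
translate([0, 0, 396]) spool();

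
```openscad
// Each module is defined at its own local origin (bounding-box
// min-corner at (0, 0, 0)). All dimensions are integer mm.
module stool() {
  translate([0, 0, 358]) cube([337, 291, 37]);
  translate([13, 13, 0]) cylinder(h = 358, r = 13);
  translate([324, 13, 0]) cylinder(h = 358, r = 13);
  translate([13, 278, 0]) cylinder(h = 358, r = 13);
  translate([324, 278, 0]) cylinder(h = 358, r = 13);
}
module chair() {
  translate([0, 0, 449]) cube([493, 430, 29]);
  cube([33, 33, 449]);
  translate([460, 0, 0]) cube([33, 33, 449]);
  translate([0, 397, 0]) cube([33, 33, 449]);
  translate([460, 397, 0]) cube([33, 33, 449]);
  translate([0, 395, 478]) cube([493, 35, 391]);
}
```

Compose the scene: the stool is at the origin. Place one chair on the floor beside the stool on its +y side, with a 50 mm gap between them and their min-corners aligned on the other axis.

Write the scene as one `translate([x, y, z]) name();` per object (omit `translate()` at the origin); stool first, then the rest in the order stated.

stool();
translate([0, 341, 0]) chair();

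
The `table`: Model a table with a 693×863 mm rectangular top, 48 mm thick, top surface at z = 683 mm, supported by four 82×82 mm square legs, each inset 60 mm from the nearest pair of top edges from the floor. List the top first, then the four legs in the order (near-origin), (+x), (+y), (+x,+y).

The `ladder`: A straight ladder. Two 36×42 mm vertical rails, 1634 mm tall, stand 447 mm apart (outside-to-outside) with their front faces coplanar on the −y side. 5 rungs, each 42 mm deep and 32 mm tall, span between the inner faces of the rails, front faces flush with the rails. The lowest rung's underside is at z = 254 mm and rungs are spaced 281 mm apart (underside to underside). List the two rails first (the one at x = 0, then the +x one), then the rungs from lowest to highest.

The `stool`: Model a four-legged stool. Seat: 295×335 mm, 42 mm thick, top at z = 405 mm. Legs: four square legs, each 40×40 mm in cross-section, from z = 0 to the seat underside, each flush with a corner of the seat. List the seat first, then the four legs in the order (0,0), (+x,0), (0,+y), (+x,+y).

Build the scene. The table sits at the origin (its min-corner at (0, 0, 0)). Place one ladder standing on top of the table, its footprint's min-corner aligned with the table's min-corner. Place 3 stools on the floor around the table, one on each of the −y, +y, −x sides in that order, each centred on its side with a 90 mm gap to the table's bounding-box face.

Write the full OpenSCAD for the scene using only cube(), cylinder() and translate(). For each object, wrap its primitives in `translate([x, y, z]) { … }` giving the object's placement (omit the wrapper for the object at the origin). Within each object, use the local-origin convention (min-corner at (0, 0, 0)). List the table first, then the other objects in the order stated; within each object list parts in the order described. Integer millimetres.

translate([0, 0, 635]) cube([693, 863, 48]);
translate([60, 60, 0]) cube([82, 82, 635]);
translate([551, 60, 0]) cube([82, 82, 635]);
translate([60, 721, 0]) cube([82, 82, 635]);
translate([551, 721, 0]) cube([82, 82, 635]);
translate([0, 0, 683]) {
  cube([36, 42, 1634]);
  translate([411, 0, 0]) cube([36, 42, 1634]);
  translate([36, 0, 254]) cube([375, 42, 32]);
  translate([36, 0, 535]) cube([375, 42, 32]);
  translate([36, 0, 816]) cube([375, 42, 32]);
  translate([36, 0, 1097]) cube([375, 42, 32]);
  translate([36, 0, 1378]) cube([375, 42, 32]);
}
translate([199, -425, 0]) {
  translate([0, 0, 363]) cube([295, 335, 42]);
  cube([40, 40, 363]);
  translate([255, 0, 0]) cube([40, 40, 363]);
  translate([0, 295, 0]) cube([40, 40, 363]);
  translate([255, 295, 0]) cube([40, 40, 363]);
}
translate([199, 953, 0]) {
  translate([0, 0, 363]) cube([295, 335, 42]);
  cube([40, 40, 363]);
  translate([255, 0, 0]) cube([40, 40, 363]);
  translate([0, 295, 0]) cube([40, 40, 363]);
  translate([255, 295, 0]) cube([40, 40, 363]);
}
translate([-385, 264, 0]) {
  translate([0, 0, 363]) cube([295, 335, 42]);
  cube([40, 40, 363]);
  translate([255, 0, 0]) cube([40, 40, 363]);
  translate([0, 295, 0]) cube([40, 40, 363]);
  translate([255, 295, 0]) cube([40, 40, 363]);
}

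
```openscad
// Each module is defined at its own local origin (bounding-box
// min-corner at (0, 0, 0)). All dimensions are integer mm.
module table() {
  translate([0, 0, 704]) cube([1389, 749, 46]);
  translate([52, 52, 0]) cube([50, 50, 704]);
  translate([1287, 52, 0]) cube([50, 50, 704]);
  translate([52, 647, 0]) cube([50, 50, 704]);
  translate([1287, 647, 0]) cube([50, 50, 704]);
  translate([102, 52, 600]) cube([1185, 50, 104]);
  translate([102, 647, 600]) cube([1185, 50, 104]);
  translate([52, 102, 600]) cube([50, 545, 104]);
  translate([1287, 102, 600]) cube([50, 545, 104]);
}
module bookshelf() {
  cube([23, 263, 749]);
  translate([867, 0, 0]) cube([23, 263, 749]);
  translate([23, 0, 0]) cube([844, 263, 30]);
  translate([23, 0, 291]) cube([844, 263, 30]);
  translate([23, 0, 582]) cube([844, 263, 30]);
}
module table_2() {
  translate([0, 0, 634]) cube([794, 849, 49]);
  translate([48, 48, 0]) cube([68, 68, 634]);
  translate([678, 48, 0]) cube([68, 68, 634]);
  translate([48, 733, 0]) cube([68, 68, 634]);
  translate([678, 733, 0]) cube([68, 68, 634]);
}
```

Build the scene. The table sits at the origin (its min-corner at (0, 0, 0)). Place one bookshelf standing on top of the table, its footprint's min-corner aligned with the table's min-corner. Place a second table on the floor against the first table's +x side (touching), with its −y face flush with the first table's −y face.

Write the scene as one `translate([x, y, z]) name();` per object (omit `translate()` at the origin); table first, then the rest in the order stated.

table();
translate([0, 0, 750]) bookshelf();
translate([1389, 0, 0]) table_2();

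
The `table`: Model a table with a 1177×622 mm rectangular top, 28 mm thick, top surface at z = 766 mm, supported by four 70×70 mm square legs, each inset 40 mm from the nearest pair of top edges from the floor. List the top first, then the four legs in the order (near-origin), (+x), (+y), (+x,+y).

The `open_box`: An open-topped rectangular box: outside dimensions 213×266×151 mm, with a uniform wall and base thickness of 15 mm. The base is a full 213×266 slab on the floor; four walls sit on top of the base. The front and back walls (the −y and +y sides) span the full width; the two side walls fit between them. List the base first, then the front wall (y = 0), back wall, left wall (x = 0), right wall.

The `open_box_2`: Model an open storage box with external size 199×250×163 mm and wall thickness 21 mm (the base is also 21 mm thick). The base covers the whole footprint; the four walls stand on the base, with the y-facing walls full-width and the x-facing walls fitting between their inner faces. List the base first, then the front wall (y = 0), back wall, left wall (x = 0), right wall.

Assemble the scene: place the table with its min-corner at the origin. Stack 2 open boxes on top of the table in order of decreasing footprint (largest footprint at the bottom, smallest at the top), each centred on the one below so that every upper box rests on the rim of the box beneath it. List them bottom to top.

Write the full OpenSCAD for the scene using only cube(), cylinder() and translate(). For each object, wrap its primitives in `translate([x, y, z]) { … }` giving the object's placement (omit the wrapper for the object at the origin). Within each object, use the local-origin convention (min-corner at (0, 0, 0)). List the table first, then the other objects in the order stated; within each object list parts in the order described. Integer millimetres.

translate([0, 0, 738]) cube([1177, 622, 28]);
translate([40, 40, 0]) cube([70, 70, 738]);
translate([1067, 40, 0]) cube([70, 70, 738]);
translate([40, 512, 0]) cube([70, 70, 738]);
translate([1067, 512, 0]) cube([70, 70, 738]);
translate([482, 178, 766]) {
  cube([213, 266, 15]);
  translate([0, 0, 15]) cube([213, 15, 136]);
  translate([0, 251, 15]) cube([213, 15, 136]);
  translate([0, 15, 15]) cube([15, 236, 136]);
  translate([198, 15, 15]) cube([15, 236, 136]);
}
translate([489, 186, 917]) {
  cube([199, 250, 21]);
  translate([0, 0, 21]) cube([199, 21, 142]);
  translate([0, 229, 21]) cube([199, 21, 142]);
  translate([0, 21, 21]) cube([21, 208, 142]);
  translate([178, 21, 21]) cube([21, 208, 142]);
}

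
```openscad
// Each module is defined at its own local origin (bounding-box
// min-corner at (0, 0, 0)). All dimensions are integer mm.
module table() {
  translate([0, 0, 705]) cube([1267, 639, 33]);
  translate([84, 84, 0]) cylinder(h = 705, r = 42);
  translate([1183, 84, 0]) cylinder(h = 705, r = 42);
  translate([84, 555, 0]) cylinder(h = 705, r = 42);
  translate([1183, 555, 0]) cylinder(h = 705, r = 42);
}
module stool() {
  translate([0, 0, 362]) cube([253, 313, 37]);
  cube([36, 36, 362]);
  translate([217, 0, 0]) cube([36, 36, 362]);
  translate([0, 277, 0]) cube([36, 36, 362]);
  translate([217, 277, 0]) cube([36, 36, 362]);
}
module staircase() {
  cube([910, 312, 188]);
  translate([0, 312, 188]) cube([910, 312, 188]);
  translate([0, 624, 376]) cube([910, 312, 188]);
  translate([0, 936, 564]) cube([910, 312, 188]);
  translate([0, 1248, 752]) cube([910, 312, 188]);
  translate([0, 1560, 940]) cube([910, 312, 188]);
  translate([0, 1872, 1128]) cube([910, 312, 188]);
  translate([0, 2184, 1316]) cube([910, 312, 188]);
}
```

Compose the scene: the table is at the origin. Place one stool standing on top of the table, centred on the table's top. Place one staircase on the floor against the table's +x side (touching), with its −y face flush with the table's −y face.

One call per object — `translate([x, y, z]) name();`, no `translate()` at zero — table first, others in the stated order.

table();
translate([507, 163, 738]) stool();
translate([1267, 0, 0]) staircase();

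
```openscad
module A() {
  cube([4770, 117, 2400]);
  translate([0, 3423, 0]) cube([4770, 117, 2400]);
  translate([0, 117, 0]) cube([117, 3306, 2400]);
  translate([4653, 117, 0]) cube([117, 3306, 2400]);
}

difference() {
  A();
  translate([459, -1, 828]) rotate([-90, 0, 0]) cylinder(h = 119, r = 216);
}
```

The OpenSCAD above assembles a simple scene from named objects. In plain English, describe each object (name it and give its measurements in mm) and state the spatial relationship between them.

A is the wall frame of a small rectangular building: four walls, each 2400 mm tall and 117 mm thick, enclosing a footprint 4770 mm (x) by 3540 mm (y) outside-to-outside, with no floor or roof. The front and back walls (the −y and +y sides) span the full width; the two side walls fit between them.

The house frame has a circular hole of radius 216 mm through its front wall, centred at (x = 459, z = 828).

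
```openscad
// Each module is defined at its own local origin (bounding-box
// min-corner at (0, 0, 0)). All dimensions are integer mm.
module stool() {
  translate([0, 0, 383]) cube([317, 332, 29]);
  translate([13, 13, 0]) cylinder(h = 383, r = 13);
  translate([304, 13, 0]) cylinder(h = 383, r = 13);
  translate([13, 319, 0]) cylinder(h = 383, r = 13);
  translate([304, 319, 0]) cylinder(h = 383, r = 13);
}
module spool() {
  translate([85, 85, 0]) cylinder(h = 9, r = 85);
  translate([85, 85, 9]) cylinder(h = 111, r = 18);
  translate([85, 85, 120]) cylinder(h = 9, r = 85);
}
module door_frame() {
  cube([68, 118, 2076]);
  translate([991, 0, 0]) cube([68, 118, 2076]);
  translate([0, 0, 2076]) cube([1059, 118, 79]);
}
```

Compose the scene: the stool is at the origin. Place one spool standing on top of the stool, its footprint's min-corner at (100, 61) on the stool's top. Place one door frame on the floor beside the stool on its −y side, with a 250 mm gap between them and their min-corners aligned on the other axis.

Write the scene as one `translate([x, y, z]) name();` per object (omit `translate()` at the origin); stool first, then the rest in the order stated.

stool();
translate([100, 61, 412]) spool();
translate([0, -368, 0]) door_frame();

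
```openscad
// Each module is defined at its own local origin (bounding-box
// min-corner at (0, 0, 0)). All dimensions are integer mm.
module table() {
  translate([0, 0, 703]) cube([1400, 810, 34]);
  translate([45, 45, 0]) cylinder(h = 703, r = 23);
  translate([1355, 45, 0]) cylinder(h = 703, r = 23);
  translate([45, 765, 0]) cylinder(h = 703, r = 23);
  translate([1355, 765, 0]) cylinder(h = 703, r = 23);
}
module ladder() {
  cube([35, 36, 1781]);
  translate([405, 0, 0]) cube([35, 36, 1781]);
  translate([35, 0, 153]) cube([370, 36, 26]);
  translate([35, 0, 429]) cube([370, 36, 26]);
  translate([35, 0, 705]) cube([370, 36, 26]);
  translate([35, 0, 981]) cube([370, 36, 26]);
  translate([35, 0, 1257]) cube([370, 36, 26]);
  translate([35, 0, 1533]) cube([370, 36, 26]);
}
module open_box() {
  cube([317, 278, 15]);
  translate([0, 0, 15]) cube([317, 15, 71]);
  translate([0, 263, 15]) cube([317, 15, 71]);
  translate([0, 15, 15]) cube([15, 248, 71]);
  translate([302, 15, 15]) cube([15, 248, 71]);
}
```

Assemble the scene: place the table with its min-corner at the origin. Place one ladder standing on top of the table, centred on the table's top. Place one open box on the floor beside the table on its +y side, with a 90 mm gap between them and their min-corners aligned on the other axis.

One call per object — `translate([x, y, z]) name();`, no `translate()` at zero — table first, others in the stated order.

table();
translate([480, 387, 737]) ladder();
translate([0, 900, 0]) open_box();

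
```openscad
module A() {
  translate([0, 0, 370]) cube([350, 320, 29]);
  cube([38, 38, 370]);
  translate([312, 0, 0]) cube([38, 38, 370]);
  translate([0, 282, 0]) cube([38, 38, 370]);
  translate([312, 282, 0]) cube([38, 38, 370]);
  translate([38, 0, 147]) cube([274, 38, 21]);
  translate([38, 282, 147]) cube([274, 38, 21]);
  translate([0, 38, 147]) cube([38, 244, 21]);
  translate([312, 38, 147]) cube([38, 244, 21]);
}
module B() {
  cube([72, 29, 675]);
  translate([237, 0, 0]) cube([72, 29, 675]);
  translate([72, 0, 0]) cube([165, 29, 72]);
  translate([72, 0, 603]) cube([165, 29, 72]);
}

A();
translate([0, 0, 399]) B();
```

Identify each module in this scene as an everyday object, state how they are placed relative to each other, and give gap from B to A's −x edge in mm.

A is a stool. B is a picture frame. The picture frame is on top of the stool. The gap from the picture frame to the stool's −x edge is 0 mm.

The picture frame's min-x is at 0; the stool's min-x is 0; gap = 0 mm.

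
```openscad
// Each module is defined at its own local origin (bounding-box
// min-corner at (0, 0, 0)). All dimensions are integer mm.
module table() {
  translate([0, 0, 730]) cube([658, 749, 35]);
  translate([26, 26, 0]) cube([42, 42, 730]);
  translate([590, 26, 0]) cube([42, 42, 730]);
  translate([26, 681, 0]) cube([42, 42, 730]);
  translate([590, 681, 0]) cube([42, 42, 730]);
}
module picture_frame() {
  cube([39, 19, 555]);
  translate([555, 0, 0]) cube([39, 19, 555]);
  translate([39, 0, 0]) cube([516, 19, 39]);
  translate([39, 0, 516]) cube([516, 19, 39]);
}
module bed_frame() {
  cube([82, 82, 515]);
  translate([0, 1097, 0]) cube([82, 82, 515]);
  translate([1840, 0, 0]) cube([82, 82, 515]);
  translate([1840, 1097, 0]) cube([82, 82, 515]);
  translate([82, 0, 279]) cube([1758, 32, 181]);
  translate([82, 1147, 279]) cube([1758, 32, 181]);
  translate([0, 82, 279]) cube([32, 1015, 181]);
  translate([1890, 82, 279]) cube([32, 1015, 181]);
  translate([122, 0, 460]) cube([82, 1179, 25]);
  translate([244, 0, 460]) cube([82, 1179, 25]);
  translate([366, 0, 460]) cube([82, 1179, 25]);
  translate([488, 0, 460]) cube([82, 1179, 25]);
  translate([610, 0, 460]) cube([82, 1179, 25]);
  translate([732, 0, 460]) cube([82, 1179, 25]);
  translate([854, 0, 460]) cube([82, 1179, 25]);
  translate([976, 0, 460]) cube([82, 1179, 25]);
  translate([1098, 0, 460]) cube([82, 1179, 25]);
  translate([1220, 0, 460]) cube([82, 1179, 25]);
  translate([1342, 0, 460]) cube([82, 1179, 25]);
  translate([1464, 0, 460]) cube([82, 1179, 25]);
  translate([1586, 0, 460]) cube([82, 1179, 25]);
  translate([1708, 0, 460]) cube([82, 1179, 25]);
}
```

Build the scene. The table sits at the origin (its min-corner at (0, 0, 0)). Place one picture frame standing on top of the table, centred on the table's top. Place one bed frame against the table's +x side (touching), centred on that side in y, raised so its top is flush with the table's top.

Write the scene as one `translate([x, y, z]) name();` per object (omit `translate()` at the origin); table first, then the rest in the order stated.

table();
translate([32, 365, 765]) picture_frame();
translate([658, -215, 250]) bed_frame();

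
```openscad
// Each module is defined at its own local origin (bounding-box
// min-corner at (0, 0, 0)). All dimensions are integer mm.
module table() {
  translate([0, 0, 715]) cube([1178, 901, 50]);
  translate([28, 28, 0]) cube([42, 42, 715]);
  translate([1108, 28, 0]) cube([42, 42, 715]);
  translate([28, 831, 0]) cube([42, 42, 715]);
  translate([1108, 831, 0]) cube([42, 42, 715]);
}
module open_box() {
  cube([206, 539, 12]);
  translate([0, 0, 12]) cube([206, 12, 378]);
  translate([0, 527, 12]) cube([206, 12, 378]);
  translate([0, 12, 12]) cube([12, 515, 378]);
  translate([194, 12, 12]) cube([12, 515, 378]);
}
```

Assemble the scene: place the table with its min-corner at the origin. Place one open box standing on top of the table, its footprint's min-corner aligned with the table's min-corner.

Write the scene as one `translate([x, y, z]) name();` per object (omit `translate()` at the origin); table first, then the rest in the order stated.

table();
translate([0, 0, 765]) open_box();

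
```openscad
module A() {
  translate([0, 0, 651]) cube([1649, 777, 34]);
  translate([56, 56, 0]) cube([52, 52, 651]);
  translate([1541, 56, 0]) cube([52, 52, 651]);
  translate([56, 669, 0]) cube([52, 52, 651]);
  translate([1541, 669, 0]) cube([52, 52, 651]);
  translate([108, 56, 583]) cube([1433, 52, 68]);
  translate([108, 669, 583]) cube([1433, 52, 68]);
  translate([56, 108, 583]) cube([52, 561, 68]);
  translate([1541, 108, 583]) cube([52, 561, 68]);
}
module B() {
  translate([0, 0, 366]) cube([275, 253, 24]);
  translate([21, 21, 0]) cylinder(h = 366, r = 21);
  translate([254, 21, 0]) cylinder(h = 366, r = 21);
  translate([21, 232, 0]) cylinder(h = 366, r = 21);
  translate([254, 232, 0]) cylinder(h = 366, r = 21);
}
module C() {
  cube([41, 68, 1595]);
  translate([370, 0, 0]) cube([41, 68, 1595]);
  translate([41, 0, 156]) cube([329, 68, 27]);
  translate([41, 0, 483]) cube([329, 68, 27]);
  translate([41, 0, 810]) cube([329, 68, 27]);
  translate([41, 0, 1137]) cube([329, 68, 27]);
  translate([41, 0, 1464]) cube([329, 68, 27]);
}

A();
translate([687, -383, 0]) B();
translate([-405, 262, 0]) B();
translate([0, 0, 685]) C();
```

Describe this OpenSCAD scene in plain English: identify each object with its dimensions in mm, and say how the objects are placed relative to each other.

A is a table: top 1649 mm (x) × 777 mm (y), 34 mm thick, upper face at z = 685 mm, on four 52×52 mm square legs, each inset 56 mm from the nearest pair of top edges, running from z = 0 to the bottom of the top. Four apron rails, 52 mm thick and 68 mm tall, run between adjacent legs with their top edges flush with the underside of the top and their outer faces flush with the legs' outer faces.

B is a four-legged stool. The seat is 275×253 mm, 24 mm thick, top at z = 390 mm. It stands on four round legs, each 42 mm in diameter, from z = 0 to the seat underside, each leg's axis is inset half a diameter from the nearest pair of seat edges (so the leg's bounding box is flush with the corner).

C is a wooden ladder with two side rails of 41×68 mm section and 1595 mm height, set 411 mm apart overall. Between them run 5 rectangular rungs (68 mm deep, 27 mm thick), front faces flush with the rails' −y face. The bottom of the first rung is 156 mm above the floor and each subsequent rung is 327 mm higher than the one below.

Two stools sit around the table at the −y, −x sides. The ladder is on top of the table.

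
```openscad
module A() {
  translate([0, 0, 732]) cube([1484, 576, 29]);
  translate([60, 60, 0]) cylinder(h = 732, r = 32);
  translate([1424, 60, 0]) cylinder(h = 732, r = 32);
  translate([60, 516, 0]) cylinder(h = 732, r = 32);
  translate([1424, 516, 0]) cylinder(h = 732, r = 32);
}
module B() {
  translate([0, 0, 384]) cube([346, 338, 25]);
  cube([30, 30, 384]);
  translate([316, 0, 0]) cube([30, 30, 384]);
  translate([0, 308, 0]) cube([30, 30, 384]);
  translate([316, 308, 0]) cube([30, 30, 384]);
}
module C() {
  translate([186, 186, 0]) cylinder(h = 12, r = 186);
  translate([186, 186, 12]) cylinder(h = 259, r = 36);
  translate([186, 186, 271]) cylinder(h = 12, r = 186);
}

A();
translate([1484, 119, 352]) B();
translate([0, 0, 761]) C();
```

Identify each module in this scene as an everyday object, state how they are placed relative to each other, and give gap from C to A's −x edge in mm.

A is a table. B is a stool. C is a spool. The stool is beside the table with their tops flush at z = 761. The spool is on top of the table. The gap from the spool to the table's −x edge is 0 mm.

The spool's min-x is at 0; the table's min-x is 0; gap = 0 mm.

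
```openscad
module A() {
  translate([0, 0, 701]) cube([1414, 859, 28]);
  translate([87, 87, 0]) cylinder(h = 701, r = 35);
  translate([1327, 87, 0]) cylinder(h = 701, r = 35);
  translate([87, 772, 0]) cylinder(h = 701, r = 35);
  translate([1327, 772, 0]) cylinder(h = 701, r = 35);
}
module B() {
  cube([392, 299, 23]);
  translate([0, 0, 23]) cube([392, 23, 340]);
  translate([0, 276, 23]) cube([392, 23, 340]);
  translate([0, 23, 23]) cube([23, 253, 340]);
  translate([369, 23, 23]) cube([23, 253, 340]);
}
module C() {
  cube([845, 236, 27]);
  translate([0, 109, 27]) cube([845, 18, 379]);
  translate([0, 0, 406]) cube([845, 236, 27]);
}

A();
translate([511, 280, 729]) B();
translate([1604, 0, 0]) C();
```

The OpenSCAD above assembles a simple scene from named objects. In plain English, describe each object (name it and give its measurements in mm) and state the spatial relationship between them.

A is a table with a 1414×859 mm rectangular top, 28 mm thick, top surface at z = 729 mm, supported by four round legs of 70 mm diameter, each leg's bounding box inset 52 mm from the nearest pair of top edges, running from the floor.

B is an open-topped rectangular box: outside dimensions 392×299×363 mm, with a uniform wall and base thickness of 23 mm. The base is a full 392×299 slab on the floor; four walls sit on top of the base. The front and back walls (the −y and +y sides) span the full width; the two side walls fit between them.

C is an I-beam lying along x, 845 mm long. Overall section height 433 mm. Two flanges 236 mm wide (y) and 27 mm thick, one on the floor and one at the top; a web 18 mm thick runs between them, centred on the flange width.

The open box is on top of the table, centred. The I-beam is on the floor beside the table on its +x side.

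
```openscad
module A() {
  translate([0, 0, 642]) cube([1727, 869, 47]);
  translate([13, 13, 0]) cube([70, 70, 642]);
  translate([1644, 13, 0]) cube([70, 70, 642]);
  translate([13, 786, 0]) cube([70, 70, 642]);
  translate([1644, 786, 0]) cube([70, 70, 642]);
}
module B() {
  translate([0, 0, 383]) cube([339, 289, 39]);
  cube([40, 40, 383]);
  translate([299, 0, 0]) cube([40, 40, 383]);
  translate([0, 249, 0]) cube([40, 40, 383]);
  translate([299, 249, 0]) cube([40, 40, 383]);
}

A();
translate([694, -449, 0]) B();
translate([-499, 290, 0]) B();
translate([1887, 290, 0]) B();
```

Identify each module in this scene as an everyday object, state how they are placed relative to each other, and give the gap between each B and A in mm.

A is a table. B is a stool. Three stools sit around the table at the −y, −x, +x sides. The gap between each stool and the table is 160 mm.

Each stool's nearest face is 160 mm from the table's bounding box.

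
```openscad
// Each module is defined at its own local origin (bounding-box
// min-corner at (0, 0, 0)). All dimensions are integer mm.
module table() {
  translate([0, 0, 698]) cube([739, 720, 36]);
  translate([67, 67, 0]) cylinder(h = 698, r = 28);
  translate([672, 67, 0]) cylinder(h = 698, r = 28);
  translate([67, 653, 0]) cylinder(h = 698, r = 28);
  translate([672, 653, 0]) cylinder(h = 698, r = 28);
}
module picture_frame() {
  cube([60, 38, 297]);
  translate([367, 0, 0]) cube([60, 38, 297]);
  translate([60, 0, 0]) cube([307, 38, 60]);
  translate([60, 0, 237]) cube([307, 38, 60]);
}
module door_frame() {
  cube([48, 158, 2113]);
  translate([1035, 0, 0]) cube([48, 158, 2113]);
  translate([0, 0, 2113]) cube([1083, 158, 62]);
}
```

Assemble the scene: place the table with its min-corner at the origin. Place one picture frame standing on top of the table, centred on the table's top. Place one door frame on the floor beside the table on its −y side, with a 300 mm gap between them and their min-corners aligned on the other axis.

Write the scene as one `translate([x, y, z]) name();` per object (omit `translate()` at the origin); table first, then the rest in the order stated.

table();
translate([156, 341, 734]) picture_frame();
translate([0, -458, 0]) door_frame();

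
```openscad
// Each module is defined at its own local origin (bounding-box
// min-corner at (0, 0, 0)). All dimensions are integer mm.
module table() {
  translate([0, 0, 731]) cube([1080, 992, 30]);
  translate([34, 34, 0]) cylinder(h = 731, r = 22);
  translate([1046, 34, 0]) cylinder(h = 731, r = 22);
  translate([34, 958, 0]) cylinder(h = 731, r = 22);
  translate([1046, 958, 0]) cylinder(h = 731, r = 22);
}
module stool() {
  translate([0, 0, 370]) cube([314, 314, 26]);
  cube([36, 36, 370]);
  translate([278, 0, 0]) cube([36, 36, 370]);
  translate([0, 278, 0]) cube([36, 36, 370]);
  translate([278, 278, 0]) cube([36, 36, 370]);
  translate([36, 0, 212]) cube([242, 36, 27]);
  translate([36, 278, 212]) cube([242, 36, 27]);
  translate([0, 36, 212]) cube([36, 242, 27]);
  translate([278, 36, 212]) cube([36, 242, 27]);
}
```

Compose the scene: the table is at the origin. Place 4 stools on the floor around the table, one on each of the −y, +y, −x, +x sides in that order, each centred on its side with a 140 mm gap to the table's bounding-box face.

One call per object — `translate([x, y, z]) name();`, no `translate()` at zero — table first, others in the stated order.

table();
translate([383, -454, 0]) stool();
translate([383, 1132, 0]) stool();
translate([-454, 339, 0]) stool();
translate([1220, 339, 0]) stool();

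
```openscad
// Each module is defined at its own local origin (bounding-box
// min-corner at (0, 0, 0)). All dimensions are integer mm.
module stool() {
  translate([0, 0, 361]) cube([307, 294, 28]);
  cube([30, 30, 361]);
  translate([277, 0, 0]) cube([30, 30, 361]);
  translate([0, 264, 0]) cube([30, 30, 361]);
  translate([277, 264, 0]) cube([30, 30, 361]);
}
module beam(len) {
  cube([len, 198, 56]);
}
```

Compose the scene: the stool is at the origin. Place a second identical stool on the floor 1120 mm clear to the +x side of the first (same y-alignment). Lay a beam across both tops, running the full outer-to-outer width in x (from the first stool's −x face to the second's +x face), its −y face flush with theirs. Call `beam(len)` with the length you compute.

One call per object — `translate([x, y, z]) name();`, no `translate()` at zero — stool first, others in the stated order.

stool();
translate([1427, 0, 0]) stool();
translate([0, 0, 389]) beam(1734);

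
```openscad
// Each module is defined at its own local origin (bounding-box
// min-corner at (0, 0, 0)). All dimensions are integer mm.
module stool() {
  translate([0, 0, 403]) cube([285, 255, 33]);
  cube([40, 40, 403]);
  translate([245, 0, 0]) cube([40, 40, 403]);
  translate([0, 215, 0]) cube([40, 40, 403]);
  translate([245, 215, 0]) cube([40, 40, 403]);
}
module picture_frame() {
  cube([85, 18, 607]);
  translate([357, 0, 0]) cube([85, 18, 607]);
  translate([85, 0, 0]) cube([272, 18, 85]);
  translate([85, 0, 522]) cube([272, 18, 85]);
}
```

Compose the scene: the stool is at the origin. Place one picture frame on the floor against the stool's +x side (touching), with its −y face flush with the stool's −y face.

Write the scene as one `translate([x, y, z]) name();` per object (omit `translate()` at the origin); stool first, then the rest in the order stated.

stool();
translate([285, 0, 0]) picture_frame();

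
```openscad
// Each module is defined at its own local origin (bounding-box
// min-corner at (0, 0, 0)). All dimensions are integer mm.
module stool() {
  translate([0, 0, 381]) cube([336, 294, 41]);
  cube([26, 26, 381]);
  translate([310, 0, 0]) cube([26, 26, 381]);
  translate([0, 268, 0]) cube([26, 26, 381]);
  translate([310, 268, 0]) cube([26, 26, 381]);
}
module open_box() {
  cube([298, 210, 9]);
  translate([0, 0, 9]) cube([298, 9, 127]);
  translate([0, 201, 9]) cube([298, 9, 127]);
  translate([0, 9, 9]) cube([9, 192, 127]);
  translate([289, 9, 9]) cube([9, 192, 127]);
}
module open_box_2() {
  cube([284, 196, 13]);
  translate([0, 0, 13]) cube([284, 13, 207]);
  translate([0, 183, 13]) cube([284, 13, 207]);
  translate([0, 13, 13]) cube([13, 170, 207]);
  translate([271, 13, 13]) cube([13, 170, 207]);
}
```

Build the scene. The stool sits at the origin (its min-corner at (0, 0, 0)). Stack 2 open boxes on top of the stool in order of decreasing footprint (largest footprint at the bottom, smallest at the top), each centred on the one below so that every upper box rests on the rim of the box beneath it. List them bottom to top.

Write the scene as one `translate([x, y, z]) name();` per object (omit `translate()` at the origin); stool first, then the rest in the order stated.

stool();
translate([19, 42, 422]) open_box();
translate([26, 49, 558]) open_box_2();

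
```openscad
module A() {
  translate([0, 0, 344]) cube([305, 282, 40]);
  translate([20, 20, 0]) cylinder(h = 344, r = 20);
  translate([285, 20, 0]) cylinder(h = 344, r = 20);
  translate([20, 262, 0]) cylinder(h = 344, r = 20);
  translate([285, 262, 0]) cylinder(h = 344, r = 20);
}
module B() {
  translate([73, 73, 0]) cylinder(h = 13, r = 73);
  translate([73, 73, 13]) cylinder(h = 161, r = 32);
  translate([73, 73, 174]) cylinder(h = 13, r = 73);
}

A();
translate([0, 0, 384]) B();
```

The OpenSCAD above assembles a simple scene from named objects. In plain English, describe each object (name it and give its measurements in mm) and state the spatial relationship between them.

A is a four-legged stool. The seat is a 305×282×40 mm slab whose top surface is at z = 384 mm; four round legs, each 40 mm in diameter, run from the floor (z = 0) to the underside of the seat, each leg's axis is inset half a diameter from the nearest pair of seat edges (so the leg's bounding box is flush with the corner).

B is a spool: two coaxial disc flanges of radius 73 mm and thickness 13 mm, joined by a core cylinder of radius 32 mm and height 161 mm. The lower flange rests on z = 0 and the three cylinders share a vertical axis.

The spool is on top of the stool.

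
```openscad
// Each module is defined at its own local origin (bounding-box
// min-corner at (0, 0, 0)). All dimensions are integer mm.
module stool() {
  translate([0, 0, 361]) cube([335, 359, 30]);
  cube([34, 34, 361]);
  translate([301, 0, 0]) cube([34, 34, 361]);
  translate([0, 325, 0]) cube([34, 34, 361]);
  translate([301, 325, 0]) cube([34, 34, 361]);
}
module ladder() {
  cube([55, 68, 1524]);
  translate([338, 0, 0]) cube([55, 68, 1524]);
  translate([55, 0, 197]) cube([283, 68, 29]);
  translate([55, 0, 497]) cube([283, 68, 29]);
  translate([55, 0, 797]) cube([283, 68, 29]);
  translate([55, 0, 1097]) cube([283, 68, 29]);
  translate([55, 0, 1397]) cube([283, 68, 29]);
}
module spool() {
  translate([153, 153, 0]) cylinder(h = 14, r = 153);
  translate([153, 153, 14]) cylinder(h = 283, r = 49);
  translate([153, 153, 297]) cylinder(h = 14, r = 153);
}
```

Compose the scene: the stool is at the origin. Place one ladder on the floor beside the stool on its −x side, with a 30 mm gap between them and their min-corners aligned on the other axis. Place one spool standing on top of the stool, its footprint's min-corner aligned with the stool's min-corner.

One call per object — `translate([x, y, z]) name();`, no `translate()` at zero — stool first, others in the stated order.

stool();
translate([-423, 0, 0]) ladder();
translate([0, 0, 391]) spool();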